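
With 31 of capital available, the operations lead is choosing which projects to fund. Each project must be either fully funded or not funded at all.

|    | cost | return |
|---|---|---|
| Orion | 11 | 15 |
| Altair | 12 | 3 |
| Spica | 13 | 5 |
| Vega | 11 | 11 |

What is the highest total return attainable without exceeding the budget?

26

This is a 0-1 knapsack instance.
Allowing fractional choices, the relaxed optimum would be about 29.5, but projects are indivisible.
Orion + Spica: cost 11 + 13 = 24 ≤ 31, return 15 + 5 = 20.
Orion + Vega: cost 11 + 11 = 22 ≤ 31, return 15 + 11 = 26.
Best is Orion and Vega with total return 26.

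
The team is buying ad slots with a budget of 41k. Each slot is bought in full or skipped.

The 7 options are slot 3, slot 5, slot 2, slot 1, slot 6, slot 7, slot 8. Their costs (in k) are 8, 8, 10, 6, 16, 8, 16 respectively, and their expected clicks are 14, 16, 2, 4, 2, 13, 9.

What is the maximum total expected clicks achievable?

52

Treat it as a binary knapsack problem.
slot 3 + slot 5 + slot 7 + slot 8: cost 8 + 8 + 8 + 16 = 40 ≤ 41, expected clicks 14 + 16 + 13 + 9 = 52.
slot 3 + slot 5 + slot 2 + slot 1 + slot 7: cost 8 + 8 + 10 + 6 + 8 = 40 ≤ 41, expected clicks 14 + 16 + 2 + 4 + 13 = 49.
Best is slot 3, slot 5, slot 7, and slot 8 with total expected clicks 52.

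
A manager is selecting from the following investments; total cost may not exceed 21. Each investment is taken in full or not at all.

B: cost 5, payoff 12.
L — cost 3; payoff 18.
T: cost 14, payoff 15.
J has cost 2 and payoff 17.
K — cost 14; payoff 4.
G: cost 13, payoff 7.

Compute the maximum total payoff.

50

Take L, T, and J: cost 3 + 14 + 2 = 19 ≤ 21, payoff 18 + 15 + 17 = 50.
No other feasible combination does better.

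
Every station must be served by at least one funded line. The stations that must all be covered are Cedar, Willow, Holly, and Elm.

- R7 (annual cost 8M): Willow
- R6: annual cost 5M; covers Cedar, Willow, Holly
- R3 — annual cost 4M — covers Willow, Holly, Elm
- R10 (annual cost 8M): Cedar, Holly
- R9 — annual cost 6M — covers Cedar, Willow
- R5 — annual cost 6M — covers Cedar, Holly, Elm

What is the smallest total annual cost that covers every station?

9

Choose R6 and R3: together they cover Cedar, Willow, Holly, Elm — every station.
Total annual cost: 5 + 4 = 9.
No cover costs less than 9.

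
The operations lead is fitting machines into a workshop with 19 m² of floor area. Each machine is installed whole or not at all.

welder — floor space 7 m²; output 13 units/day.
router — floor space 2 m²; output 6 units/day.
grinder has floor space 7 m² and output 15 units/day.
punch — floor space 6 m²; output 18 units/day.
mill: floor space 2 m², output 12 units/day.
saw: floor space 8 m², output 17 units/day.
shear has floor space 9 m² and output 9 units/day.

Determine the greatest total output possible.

This is an integer program with binary decision variables.
Allowing fractional choices, the relaxed optimum would be about 55.2, but machines are indivisible.
router + grinder + mill + saw: floor space 2 + 7 + 2 + 8 = 19 ≤ 19, output 6 + 15 + 12 + 17 = 50.
router + grinder + punch + mill: floor space 2 + 7 + 6 + 2 = 17 ≤ 19, output 6 + 15 + 18 + 12 = 51.
router + punch + mill + saw: floor space 2 + 6 + 2 + 8 = 18 ≤ 19, output 6 + 18 + 12 + 17 = 53.
Best is router, punch, mill, and saw with total output 53.

53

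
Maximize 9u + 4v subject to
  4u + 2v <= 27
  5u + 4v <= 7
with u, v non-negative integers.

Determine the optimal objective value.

9

Relaxing integrality, the LP optimum is 12.60 at (u,v) = (1.4, 0), which is not an integer point.
(u,v)=(1,0): 4·1+2·0=4≤27, 5·1+4·0=5≤7, objective 9.
(u,v)=(0,1): 4·0+2·1=2≤27, 5·0+4·1=4≤7, objective 4.
(u,v)=(0,0): 4·0+2·0=0≤27, 5·0+4·0=0≤7, objective 0.
No feasible integer point exceeds 9.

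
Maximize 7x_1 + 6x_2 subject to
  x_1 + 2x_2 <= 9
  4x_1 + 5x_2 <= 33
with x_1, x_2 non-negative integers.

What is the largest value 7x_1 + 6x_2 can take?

(x_1,x_2)=(8,0): 1·8+2·0=8≤9, 4·8+5·0=32≤33, objective 56.
(x_1,x_2)=(7,1): 1·7+2·1=9≤9, 4·7+5·1=33≤33, objective 55.
(x_1,x_2)=(7,0): 1·7+2·0=7≤9, 4·7+5·0=28≤33, objective 49.
The best lattice point is (8,0), giving 56.

56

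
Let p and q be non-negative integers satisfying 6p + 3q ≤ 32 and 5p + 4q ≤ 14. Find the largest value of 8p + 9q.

27

(p,q)=(0,3) is feasible, giving 27.
(p,q)=(1,2) is feasible, giving 26.
The best lattice point is (0,3), giving 27.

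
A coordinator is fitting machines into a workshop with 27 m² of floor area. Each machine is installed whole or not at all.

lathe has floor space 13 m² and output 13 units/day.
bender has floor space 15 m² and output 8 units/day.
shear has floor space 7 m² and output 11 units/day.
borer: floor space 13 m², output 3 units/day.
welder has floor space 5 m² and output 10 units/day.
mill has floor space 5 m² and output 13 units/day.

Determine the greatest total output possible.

Take lathe, shear, and mill: floor space 13 + 7 + 5 = 25 ≤ 27, output 13 + 11 + 13 = 37.
No other feasible combination does better.

37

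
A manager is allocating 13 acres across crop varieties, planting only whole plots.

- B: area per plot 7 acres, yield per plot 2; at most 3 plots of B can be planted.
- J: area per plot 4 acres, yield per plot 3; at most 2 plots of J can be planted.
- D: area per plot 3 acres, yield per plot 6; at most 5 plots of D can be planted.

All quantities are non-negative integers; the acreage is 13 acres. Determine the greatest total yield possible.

24

4×D: area 12 ≤ 13, yield 4·6 = 24.
1×J and 3×D: area 13 ≤ 13, yield 1·3 + 3·6 = 21.
Best is 24.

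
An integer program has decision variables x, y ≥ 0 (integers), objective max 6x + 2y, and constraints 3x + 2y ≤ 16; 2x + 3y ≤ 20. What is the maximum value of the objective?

Relaxing integrality, the LP optimum is 32.00 at (x,y) = (5.33, 0), which is not an integer point.
(x,y)=(5,0): 3·5+2·0=15≤16, 2·5+3·0=10≤20, objective 30.
(x,y)=(4,1): 3·4+2·1=14≤16, 2·4+3·1=11≤20, objective 26.
(x,y)=(4,0): 3·4+2·0=12≤16, 2·4+3·0=8≤20, objective 24.
Maximum is 30 at (x,y)=(5,0).

30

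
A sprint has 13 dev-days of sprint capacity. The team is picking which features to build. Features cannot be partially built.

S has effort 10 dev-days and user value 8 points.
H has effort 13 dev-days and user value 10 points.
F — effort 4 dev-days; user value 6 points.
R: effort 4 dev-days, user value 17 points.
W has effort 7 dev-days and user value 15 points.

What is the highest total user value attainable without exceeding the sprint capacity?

32

Allowing fractional choices, the relaxed optimum would be about 35.0, but features are indivisible.
F + W: effort 4 + 7 = 11 ≤ 13, user value 6 + 15 = 21.
R + W: effort 4 + 7 = 11 ≤ 13, user value 17 + 15 = 32.
F + R: effort 4 + 4 = 8 ≤ 13, user value 6 + 17 = 23.
Best is R and W with total user value 32.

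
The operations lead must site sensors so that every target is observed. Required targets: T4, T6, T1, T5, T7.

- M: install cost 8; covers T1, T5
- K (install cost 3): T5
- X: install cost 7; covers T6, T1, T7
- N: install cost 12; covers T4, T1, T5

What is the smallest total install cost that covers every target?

19

The greedy cost-per-new-target heuristic would pick X, K, and N for 22, but a cheaper cover exists.
Choose X and N: together they cover T4, T6, T1, T5, T7 — every target.
Total install cost: 7 + 12 = 19.
No cover costs less than 19.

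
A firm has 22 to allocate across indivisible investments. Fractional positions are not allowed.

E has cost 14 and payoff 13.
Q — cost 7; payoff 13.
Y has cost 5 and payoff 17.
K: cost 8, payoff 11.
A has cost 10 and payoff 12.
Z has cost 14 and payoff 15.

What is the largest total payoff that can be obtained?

Take Q, Y, and A: cost 7 + 5 + 10 = 22 ≤ 22, payoff 13 + 17 + 12 = 42.
No other feasible combination does better.

42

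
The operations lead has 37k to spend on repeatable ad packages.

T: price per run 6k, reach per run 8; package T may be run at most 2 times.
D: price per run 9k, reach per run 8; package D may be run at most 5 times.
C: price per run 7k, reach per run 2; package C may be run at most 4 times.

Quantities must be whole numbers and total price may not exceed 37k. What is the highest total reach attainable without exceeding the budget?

Take 2×T, 2×D, and 1×C: price 37 ≤ 37, reach 2·8 + 2·8 + 1·2 = 34.
T has the best ratio (8/6) and is taken to its limit of 2; remaining capacity is filled optimally with the others.

34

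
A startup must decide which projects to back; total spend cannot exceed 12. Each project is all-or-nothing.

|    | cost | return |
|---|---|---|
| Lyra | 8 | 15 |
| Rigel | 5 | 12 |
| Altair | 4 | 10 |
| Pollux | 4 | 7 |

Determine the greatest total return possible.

Allowing fractional choices, the relaxed optimum would be about 27.6, but projects are indivisible.
Lyra + Altair: cost 8 + 4 = 12 ≤ 12, return 15 + 10 = 25.
Rigel + Altair: cost 5 + 4 = 9 ≤ 12, return 12 + 10 = 22.
Best is Lyra and Altair with total return 25.

25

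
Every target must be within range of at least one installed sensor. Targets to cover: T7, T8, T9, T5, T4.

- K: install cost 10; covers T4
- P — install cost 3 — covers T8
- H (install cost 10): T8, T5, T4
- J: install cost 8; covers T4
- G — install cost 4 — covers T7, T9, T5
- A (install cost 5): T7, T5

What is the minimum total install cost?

Choose H and G: together they cover T7, T8, T9, T5, T4 — every target.
Total install cost: 10 + 4 = 14.

14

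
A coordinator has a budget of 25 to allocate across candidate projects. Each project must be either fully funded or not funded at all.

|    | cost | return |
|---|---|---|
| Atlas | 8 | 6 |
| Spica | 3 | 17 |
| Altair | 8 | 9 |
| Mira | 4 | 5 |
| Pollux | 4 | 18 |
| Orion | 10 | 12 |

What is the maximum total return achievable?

56

Spica + Altair + Pollux + Orion: cost 3 + 8 + 4 + 10 = 25 ≤ 25, return 17 + 9 + 18 + 12 = 56.
Atlas + Spica + Pollux + Orion: cost 8 + 3 + 4 + 10 = 25 ≤ 25, return 6 + 17 + 18 + 12 = 53.
Spica + Mira + Pollux + Orion: cost 3 + 4 + 4 + 10 = 21 ≤ 25, return 17 + 5 + 18 + 12 = 52.
Best is Spica, Altair, Pollux, and Orion with total return 56.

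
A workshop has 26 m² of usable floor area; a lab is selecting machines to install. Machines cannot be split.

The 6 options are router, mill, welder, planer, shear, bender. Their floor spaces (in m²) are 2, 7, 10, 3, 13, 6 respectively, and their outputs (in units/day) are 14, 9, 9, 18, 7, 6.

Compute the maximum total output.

Take router, mill, welder, and planer: floor space 2 + 7 + 10 + 3 = 22 ≤ 26, output 14 + 9 + 9 + 18 = 50.
No other feasible combination does better.

50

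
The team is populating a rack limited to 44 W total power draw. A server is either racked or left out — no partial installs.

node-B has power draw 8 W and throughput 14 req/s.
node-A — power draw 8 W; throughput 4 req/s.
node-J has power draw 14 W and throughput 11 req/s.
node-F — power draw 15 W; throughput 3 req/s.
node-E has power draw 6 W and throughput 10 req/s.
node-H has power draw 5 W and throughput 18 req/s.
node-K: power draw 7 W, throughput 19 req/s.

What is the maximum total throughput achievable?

72

Take node-B, node-J, node-E, node-H, and node-K: power draw 8 + 14 + 6 + 5 + 7 = 40 ≤ 44, throughput 14 + 11 + 10 + 18 + 19 = 72.
No other feasible combination does better.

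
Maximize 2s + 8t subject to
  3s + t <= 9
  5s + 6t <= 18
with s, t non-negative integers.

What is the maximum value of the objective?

(s,t)=(0,3): 3·0+1·3=3≤9, 5·0+6·3=18≤18, objective 24.
(s,t)=(1,2): 3·1+1·2=5≤9, 5·1+6·2=17≤18, objective 18.
(s,t)=(0,2): 3·0+1·2=2≤9, 5·0+6·2=12≤18, objective 16.
Maximum is 24 at (s,t)=(0,3).

24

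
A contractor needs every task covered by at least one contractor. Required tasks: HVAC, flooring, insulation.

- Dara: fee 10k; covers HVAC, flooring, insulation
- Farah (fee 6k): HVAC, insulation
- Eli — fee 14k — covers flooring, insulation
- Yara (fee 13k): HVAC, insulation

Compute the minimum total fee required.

10

Dara alone covers HVAC, flooring, insulation — every task.
Total fee: 10.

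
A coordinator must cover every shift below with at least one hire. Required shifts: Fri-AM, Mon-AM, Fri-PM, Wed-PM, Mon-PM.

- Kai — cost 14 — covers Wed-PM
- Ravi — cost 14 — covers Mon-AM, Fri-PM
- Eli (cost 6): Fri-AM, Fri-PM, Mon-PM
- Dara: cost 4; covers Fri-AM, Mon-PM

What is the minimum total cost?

32

The greedy cost-per-new-shift heuristic would pick Eli, Kai, and Ravi for 34, but a cheaper cover exists.
Choose Kai, Ravi, and Dara: together they cover Fri-AM, Mon-AM, Fri-PM, Wed-PM, Mon-PM — every shift.
Total cost: 14 + 14 + 4 = 32.
No cover costs less than 32.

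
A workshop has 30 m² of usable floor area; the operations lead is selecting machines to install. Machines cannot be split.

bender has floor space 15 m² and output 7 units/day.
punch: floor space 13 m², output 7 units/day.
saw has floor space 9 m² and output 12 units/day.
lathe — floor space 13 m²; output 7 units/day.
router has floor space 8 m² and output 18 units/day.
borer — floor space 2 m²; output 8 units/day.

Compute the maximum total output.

38

saw + router + borer: floor space 9 + 8 + 2 = 19 ≤ 30, output 12 + 18 + 8 = 38.
saw + lathe + router: floor space 9 + 13 + 8 = 30 ≤ 30, output 12 + 7 + 18 = 37.
punch + saw + router: floor space 13 + 9 + 8 = 30 ≤ 30, output 7 + 12 + 18 = 37.
Best is saw, router, and borer with total output 38.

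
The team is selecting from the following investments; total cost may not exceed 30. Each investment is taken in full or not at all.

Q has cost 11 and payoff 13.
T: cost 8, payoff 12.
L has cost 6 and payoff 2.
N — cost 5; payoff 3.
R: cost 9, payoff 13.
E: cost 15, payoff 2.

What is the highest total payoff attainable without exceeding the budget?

Q + T + R: cost 11 + 8 + 9 = 28 ≤ 30, payoff 13 + 12 + 13 = 38.
T + L + N + R: cost 8 + 6 + 5 + 9 = 28 ≤ 30, payoff 12 + 2 + 3 + 13 = 30.
Best is Q, T, and R with total payoff 38.

38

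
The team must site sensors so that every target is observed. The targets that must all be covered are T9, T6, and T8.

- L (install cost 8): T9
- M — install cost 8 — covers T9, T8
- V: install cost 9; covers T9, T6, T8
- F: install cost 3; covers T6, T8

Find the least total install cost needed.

9

The greedy cost-per-new-target heuristic would pick F and L for 11, but a cheaper cover exists.
V alone covers T9, T6, T8 — every target.
Total install cost: 9.
No cover costs less than 9.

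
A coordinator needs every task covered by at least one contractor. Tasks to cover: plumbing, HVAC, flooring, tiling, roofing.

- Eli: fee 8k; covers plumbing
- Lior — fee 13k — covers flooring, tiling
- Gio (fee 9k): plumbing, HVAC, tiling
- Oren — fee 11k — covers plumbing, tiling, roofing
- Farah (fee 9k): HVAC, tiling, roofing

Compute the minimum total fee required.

30

The greedy cost-per-new-task heuristic would pick Gio, Farah, and Lior for 31, but a cheaper cover exists.
Choose Eli, Lior, and Farah: together they cover plumbing, HVAC, flooring, tiling, roofing — every task.
Total fee: 8 + 13 + 9 = 30.
No cover costs less than 30.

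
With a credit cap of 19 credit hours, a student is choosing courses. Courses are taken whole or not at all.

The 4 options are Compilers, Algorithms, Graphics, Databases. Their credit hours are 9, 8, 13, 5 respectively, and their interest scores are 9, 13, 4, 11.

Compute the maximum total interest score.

Allowing fractional choices, the relaxed optimum would be about 30.0, but courses are indivisible.
Compilers + Databases: credit hours 9 + 5 = 14 ≤ 19, interest score 9 + 11 = 20.
Algorithms + Databases: credit hours 8 + 5 = 13 ≤ 19, interest score 13 + 11 = 24.
Compilers + Algorithms: credit hours 9 + 8 = 17 ≤ 19, interest score 9 + 13 = 22.
Best is Algorithms and Databases with total interest score 24.

24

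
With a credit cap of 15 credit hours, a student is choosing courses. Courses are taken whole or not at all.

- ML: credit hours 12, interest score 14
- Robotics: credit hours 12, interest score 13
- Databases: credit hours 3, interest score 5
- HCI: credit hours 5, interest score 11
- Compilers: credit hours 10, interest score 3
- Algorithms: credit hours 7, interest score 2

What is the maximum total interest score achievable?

19

Take ML and Databases: credit hours 12 + 3 = 15 ≤ 15, interest score 14 + 5 = 19.
No other feasible combination does better.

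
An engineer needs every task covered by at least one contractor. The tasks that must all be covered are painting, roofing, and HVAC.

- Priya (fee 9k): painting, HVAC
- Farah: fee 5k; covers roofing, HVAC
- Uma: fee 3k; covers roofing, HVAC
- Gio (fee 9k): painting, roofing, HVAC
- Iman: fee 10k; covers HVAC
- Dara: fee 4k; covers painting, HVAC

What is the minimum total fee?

Choose Uma and Dara: together they cover painting, roofing, HVAC — every task.
Total fee: 3 + 4 = 7.
No cover costs less than 7.

7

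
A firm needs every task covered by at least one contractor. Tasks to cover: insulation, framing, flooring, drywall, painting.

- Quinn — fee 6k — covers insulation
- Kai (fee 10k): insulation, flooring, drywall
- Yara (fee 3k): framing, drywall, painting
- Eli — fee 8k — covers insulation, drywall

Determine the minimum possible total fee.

Choose Kai and Yara: together they cover insulation, framing, flooring, drywall, painting — every task.
Total fee: 10 + 3 = 13.
No cover costs less than 13.

13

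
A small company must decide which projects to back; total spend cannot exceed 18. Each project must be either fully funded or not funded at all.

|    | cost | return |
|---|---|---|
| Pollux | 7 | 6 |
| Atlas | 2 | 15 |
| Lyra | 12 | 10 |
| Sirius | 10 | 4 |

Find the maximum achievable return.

This is a 0-1 knapsack instance.
Pollux + Atlas: cost 7 + 2 = 9 ≤ 18, return 6 + 15 = 21.
Atlas + Sirius: cost 2 + 10 = 12 ≤ 18, return 15 + 4 = 19.
Atlas + Lyra: cost 2 + 12 = 14 ≤ 18, return 15 + 10 = 25.
Best is Atlas and Lyra with total return 25.

25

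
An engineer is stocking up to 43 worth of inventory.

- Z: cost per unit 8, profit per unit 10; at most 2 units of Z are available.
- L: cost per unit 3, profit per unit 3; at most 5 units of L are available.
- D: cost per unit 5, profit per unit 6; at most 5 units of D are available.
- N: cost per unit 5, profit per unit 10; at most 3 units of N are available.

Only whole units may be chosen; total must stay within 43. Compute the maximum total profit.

64

This is a bounded integer knapsack.
1×Z, 4×D, and 3×N: cost 43 ≤ 43, profit 1·10 + 4·6 + 3·10 = 64.
1×L, 5×D, and 3×N: cost 43 ≤ 43, profit 1·3 + 5·6 + 3·10 = 63.
Best is 64.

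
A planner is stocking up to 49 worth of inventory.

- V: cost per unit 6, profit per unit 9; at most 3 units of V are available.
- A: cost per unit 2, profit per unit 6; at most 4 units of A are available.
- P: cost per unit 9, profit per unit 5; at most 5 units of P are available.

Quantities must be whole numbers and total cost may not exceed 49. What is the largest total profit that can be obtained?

This is a bounded integer knapsack.
A has the best ratio (6/2); taking only A gives at most 4×6 = 24 (stopped by the supply cap of 4).
Mixing does better — 3×V, 4×A, and 2×P: cost 44 ≤ 49, profit 3·9 + 4·6 + 2·5 = 61.

61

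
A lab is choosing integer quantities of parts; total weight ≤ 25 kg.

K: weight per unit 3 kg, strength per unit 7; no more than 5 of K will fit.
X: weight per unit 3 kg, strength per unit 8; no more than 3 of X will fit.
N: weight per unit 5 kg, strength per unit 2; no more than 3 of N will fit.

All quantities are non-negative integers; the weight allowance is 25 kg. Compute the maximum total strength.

This is a bounded integer knapsack.
4×K and 3×X: weight 21 ≤ 25, strength 4·7 + 3·8 = 52.
5×K and 3×X: weight 24 ≤ 25, strength 5·7 + 3·8 = 59.
Best is 59.

59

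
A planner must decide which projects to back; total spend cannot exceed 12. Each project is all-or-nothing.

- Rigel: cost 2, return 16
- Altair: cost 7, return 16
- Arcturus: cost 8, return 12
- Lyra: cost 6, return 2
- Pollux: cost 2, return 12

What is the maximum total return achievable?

44

Rigel + Arcturus + Pollux: cost 2 + 8 + 2 = 12 ≤ 12, return 16 + 12 + 12 = 40.
Rigel + Altair + Pollux: cost 2 + 7 + 2 = 11 ≤ 12, return 16 + 16 + 12 = 44.
Best is Rigel, Altair, and Pollux with total return 44.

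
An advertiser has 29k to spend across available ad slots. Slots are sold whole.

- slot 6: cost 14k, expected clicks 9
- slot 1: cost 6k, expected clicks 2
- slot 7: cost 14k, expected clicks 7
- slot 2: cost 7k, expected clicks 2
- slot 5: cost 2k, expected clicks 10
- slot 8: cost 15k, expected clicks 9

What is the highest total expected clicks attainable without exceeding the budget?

23

Treat it as a binary knapsack problem.
Allowing fractional choices, the relaxed optimum would be about 26.8, but ad slots are indivisible.
slot 6 + slot 1 + slot 5: cost 14 + 6 + 2 = 22 ≤ 29, expected clicks 9 + 2 + 10 = 21.
slot 6 + slot 1 + slot 2 + slot 5: cost 14 + 6 + 7 + 2 = 29 ≤ 29, expected clicks 9 + 2 + 2 + 10 = 23.
Best is slot 6, slot 1, slot 2, and slot 5 with total expected clicks 23.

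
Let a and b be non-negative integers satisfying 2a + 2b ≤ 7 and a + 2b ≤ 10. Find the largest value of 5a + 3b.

The continuous relaxation peaks at (3.5, 0) with value 17.50; rounding to a feasible lattice point costs some objective.
(a,b)=(3,0) is feasible, giving 15.
(a,b)=(2,1) is feasible, giving 13.
(a,b)=(2,0) is feasible, giving 10.
No feasible integer point exceeds 15.

15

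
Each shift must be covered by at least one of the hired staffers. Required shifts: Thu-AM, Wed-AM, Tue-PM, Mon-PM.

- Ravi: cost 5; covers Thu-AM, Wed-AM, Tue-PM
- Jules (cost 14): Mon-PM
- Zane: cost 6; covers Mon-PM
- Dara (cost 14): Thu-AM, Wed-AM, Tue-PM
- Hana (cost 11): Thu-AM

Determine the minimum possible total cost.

11

Choose Ravi and Zane: together they cover Thu-AM, Wed-AM, Tue-PM, Mon-PM — every shift.
Total cost: 5 + 6 = 11.
No cover costs less than 11.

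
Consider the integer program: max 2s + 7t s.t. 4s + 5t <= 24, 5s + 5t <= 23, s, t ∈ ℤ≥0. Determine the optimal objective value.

Relaxing integrality, the LP optimum is 32.20 at (s,t) = (0, 4.6), which is not an integer point.
(s,t)=(0,4): 4·0+5·4=20≤24, 5·0+5·4=20≤23, objective 28.
(s,t)=(1,3): 4·1+5·3=19≤24, 5·1+5·3=20≤23, objective 23.
(s,t)=(0,3): 4·0+5·3=15≤24, 5·0+5·3=15≤23, objective 21.
Maximum is 28 at (s,t)=(0,4).

28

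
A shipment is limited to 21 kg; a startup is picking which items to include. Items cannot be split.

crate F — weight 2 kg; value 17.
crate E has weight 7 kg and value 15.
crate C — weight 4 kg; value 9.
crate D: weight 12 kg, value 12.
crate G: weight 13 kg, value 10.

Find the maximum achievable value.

Allowing fractional choices, the relaxed optimum would be about 49.0, but items are indivisible.
crate F + crate E + crate D: weight 2 + 7 + 12 = 21 ≤ 21, value 17 + 15 + 12 = 44.
crate F + crate C + crate D: weight 2 + 4 + 12 = 18 ≤ 21, value 17 + 9 + 12 = 38.
crate F + crate E + crate C: weight 2 + 7 + 4 = 13 ≤ 21, value 17 + 15 + 9 = 41.
Best is crate F, crate E, and crate D with total value 44.

44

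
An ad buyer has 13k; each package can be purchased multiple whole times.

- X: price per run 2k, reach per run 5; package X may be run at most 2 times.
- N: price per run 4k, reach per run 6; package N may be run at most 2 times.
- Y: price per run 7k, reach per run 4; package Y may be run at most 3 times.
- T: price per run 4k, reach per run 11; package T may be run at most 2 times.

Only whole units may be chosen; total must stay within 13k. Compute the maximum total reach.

32

This is a bounded integer knapsack.
1×N and 2×T: price 12 ≤ 13, reach 1·6 + 2·11 = 28.
2×X and 2×T: price 12 ≤ 13, reach 2·5 + 2·11 = 32.
Best is 32.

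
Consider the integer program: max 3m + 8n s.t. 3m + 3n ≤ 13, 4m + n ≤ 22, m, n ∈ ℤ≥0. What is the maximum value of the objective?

32

The continuous relaxation peaks at (0, 4.33) with value 34.67; rounding to a feasible lattice point costs some objective.
(m,n)=(0,4): 3·0+3·4=12≤13, 4·0+1·4=4≤22, objective 32.
(m,n)=(1,3): 3·1+3·3=12≤13, 4·1+1·3=7≤22, objective 27.
(m,n)=(0,3): 3·0+3·3=9≤13, 4·0+1·3=3≤22, objective 24.
Maximum is 32 at (m,n)=(0,4).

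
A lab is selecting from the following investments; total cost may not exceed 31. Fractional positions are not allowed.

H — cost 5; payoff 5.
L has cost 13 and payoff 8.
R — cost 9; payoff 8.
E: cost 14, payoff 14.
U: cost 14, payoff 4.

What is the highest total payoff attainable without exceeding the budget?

27

Allowing fractional choices, the relaxed optimum would be about 28.8, but investments are indivisible.
L + E: cost 13 + 14 = 27 ≤ 31, payoff 8 + 14 = 22.
R + E: cost 9 + 14 = 23 ≤ 31, payoff 8 + 14 = 22.
H + R + E: cost 5 + 9 + 14 = 28 ≤ 31, payoff 5 + 8 + 14 = 27.
Best is H, R, and E with total payoff 27.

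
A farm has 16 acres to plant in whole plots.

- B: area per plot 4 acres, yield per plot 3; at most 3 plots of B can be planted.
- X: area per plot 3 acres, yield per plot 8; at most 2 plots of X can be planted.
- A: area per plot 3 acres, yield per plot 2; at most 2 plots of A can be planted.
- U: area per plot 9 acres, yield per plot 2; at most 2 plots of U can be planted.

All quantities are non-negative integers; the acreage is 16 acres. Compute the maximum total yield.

23

2×B and 2×X: area 14 ≤ 16, yield 2·3 + 2·8 = 22.
1×B, 2×X, and 2×A: area 16 ≤ 16, yield 1·3 + 2·8 + 2·2 = 23.
Best is 23.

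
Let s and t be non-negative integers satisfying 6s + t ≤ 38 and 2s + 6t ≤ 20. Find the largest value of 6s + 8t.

44

Relaxing integrality, the LP optimum is 47.06 at (s,t) = (6.12, 1.29), which is not an integer point.
(s,t)=(6,1): 6·6+1·1=37≤38, 2·6+6·1=18≤20, objective 44.
(s,t)=(5,1): 6·5+1·1=31≤38, 2·5+6·1=16≤20, objective 38.
(s,t)=(6,0): 6·6+1·0=36≤38, 2·6+6·0=12≤20, objective 36.
(s,t)=(5,0): 6·5+1·0=30≤38, 2·5+6·0=10≤20, objective 30.
The best lattice point is (6,1), giving 44.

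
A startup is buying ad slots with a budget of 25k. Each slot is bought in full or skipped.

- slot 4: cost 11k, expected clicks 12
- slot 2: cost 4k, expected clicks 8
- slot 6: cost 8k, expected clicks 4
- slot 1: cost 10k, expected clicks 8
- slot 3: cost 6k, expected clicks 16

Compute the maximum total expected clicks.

36

Allowing fractional choices, the relaxed optimum would be about 39.2, but ad slots are indivisible.
slot 4 + slot 6 + slot 3: cost 11 + 8 + 6 = 25 ≤ 25, expected clicks 12 + 4 + 16 = 32.
slot 4 + slot 2 + slot 3: cost 11 + 4 + 6 = 21 ≤ 25, expected clicks 12 + 8 + 16 = 36.
slot 2 + slot 1 + slot 3: cost 4 + 10 + 6 = 20 ≤ 25, expected clicks 8 + 8 + 16 = 32.
Best is slot 4, slot 2, and slot 3 with total expected clicks 36.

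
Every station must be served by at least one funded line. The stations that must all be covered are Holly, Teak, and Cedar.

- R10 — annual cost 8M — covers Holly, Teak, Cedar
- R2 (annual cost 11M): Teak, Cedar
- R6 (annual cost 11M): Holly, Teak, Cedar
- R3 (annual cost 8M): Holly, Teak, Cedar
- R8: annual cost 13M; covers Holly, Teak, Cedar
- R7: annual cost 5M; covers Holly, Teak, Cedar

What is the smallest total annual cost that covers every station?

5

This is an integer covering problem.
R7 alone covers Holly, Teak, Cedar — every station.
Total annual cost: 5.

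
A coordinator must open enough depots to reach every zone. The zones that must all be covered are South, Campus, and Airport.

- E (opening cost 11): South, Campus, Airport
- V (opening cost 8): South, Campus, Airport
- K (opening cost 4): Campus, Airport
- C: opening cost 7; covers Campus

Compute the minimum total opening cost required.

This is an integer covering problem.
The greedy cost-per-new-zone heuristic would pick K and V for 12, but a cheaper cover exists.
V alone covers South, Campus, Airport — every zone.
Total opening cost: 8.
No cover costs less than 8.

8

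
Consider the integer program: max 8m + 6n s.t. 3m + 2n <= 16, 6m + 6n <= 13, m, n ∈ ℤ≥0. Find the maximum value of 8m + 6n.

The continuous relaxation peaks at (2.17, 0) with value 17.33; rounding to a feasible lattice point costs some objective.
(m,n)=(2,0): 3·2+2·0=6≤16, 6·2+6·0=12≤13, objective 16.
(m,n)=(1,1): 3·1+2·1=5≤16, 6·1+6·1=12≤13, objective 14.
(m,n)=(1,0): 3·1+2·0=3≤16, 6·1+6·0=6≤13, objective 8.
Maximum is 16 at (m,n)=(2,0).

16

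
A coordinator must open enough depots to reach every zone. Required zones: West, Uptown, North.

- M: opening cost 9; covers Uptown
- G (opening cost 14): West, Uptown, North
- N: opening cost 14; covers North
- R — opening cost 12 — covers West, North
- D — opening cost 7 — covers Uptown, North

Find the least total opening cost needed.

14

The greedy cost-per-new-zone heuristic would pick D and R for 19, but a cheaper cover exists.
G alone covers West, Uptown, North — every zone.
Total opening cost: 14.
No cover costs less than 14.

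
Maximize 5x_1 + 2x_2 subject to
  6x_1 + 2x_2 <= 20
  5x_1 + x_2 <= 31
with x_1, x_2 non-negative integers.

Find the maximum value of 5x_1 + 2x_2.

20

(x_1,x_2)=(0,10): 6·0+2·10=20≤20, 5·0+1·10=10≤31, objective 20.
(x_1,x_2)=(0,9): 6·0+2·9=18≤20, 5·0+1·9=9≤31, objective 18.
No feasible integer point exceeds 20.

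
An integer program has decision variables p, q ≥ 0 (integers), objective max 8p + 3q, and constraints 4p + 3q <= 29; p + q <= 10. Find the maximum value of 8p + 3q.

Relaxing integrality, the LP optimum is 58.00 at (p,q) = (7.25, 0), which is not an integer point.
(p,q)=(7,0): 4·7+3·0=28≤29, 1·7+1·0=7≤10, objective 56.
(p,q)=(6,1): 4·6+3·1=27≤29, 1·6+1·1=7≤10, objective 51.
(p,q)=(6,0): 4·6+3·0=24≤29, 1·6+1·0=6≤10, objective 48.
The best lattice point is (7,0), giving 56.

56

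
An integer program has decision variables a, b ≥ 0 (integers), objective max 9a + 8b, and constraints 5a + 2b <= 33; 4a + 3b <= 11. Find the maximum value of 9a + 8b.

26

Relaxing integrality, the LP optimum is 29.33 at (a,b) = (0, 3.67), which is not an integer point.
(a,b)=(2,1) is feasible, giving 26.
(a,b)=(1,2) is feasible, giving 25.
(a,b)=(0,3) is feasible, giving 24.
(a,b)=(2,0) is feasible, giving 18.
No feasible integer point exceeds 26.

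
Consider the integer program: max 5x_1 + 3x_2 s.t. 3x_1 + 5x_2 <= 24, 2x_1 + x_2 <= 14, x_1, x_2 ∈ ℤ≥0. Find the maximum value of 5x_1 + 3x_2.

35

Relaxing integrality, the LP optimum is 35.43 at (x_1,x_2) = (6.57, 0.857), which is not an integer point.
(x_1,x_2)=(7,0): 3·7+5·0=21≤24, 2·7+1·0=14≤14, objective 35.
(x_1,x_2)=(6,1): 3·6+5·1=23≤24, 2·6+1·1=13≤14, objective 33.
(x_1,x_2)=(6,0): 3·6+5·0=18≤24, 2·6+1·0=12≤14, objective 30.
Maximum is 35 at (x_1,x_2)=(7,0).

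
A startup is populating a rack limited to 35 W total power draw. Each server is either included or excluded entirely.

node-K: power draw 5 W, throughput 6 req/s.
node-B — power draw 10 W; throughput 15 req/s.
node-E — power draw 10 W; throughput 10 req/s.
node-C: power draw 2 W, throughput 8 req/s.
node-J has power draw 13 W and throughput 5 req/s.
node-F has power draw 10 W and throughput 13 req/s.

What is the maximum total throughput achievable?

Treat it as a binary knapsack problem.
node-B + node-E + node-C + node-F: power draw 10 + 10 + 2 + 10 = 32 ≤ 35, throughput 15 + 10 + 8 + 13 = 46.
node-K + node-B + node-E + node-F: power draw 5 + 10 + 10 + 10 = 35 ≤ 35, throughput 6 + 15 + 10 + 13 = 44.
node-K + node-B + node-C + node-F: power draw 5 + 10 + 2 + 10 = 27 ≤ 35, throughput 6 + 15 + 8 + 13 = 42.
Best is node-B, node-E, node-C, and node-F with total throughput 46.

46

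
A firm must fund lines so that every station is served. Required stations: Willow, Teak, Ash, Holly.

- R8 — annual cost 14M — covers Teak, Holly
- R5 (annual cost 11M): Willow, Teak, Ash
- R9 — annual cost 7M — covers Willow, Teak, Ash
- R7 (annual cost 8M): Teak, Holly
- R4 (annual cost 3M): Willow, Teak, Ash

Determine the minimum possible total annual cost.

Choose R7 and R4: together they cover Willow, Teak, Ash, Holly — every station.
Total annual cost: 8 + 3 = 11.
No cover costs less than 11.

11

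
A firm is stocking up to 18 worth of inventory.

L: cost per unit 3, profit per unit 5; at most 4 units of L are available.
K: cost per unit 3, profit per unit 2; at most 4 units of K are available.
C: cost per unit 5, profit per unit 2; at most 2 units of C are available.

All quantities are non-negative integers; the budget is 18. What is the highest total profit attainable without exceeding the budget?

24

This is a bounded integer knapsack.
Take 4×L and 2×K: cost 18 ≤ 18, profit 4·5 + 2·2 = 24.
L has the best ratio (5/3) and is taken to its limit of 4; remaining capacity is filled optimally with the others.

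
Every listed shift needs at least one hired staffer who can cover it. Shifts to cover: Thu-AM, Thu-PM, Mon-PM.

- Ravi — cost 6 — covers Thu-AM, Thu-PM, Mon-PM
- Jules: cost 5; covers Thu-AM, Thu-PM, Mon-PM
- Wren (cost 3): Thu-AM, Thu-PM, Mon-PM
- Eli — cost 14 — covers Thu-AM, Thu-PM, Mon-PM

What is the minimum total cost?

3

Wren alone covers Thu-AM, Thu-PM, Mon-PM — every shift.
Total cost: 3.
No cover costs less than 3.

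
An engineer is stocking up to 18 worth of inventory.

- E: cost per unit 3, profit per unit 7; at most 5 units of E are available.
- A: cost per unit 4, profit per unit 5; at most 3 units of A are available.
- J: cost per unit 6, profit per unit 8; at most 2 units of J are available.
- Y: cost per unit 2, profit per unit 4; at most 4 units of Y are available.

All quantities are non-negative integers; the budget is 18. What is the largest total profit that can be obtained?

This is a bounded integer knapsack.
E has the best ratio (7/3); taking only E gives at most 5×7 = 35 (stopped by the supply cap of 5).
Mixing does better — 4×E and 3×Y: cost 18 ≤ 18, profit 4·7 + 3·4 = 40.

40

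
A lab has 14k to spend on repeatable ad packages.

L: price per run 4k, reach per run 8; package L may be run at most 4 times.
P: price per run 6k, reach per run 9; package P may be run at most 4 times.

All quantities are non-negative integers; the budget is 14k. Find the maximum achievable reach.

L has the best ratio (8/4); taking only L gives at most 3×8 = 24 (stopped by the price limit).
Mixing does better — 2×L and 1×P: price 14 ≤ 14, reach 2·8 + 1·9 = 25.

25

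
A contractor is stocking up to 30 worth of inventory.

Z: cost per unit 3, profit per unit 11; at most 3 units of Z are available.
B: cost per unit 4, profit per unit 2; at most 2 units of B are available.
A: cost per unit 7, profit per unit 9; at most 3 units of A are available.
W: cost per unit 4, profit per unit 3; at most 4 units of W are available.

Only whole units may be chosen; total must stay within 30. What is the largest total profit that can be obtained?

60

3×Z, 2×A, and 1×W: cost 27 ≤ 30, profit 3·11 + 2·9 + 1·3 = 54.
3×Z and 3×A: cost 30 ≤ 30, profit 3·11 + 3·9 = 60.
Best is 60.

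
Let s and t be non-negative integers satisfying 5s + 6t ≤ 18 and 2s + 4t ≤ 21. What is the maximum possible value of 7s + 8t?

Relaxing integrality, the LP optimum is 25.20 at (s,t) = (3.6, 0), which is not an integer point.
(s,t)=(0,3): 5·0+6·3=18≤18, 2·0+4·3=12≤21, objective 24.
(s,t)=(1,2): 5·1+6·2=17≤18, 2·1+4·2=10≤21, objective 23.
No feasible integer point exceeds 24.

24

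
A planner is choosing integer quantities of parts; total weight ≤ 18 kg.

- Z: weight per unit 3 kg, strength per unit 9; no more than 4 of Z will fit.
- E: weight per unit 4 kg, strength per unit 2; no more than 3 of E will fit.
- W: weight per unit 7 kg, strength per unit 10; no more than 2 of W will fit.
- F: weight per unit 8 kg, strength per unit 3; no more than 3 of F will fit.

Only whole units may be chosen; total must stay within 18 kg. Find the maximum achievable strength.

38

Z has the best ratio (9/3); taking only Z gives at most 4×9 = 36 (stopped by the supply cap of 4).
Mixing does better — 4×Z and 1×E: weight 16 ≤ 18, strength 4·9 + 1·2 = 38.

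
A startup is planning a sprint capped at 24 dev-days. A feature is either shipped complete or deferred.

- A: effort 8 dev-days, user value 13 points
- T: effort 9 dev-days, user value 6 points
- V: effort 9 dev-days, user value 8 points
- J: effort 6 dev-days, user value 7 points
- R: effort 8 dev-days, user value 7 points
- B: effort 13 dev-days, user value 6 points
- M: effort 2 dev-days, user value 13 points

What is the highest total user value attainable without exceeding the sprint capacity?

40

This is a 0-1 knapsack instance.
Allowing fractional choices, the relaxed optimum would be about 40.1, but features are indivisible.
A + J + R + M: effort 8 + 6 + 8 + 2 = 24 ≤ 24, user value 13 + 7 + 7 + 13 = 40.
A + J + M: effort 8 + 6 + 2 = 16 ≤ 24, user value 13 + 7 + 13 = 33.
A + V + M: effort 8 + 9 + 2 = 19 ≤ 24, user value 13 + 8 + 13 = 34.
Best is A, J, R, and M with total user value 40.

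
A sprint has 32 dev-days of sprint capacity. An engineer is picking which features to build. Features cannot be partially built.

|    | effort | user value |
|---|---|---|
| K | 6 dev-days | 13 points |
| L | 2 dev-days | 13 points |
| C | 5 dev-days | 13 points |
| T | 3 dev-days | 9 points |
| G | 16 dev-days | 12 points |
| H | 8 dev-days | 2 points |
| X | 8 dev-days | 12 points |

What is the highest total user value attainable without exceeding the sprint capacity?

K + L + C + T + X: effort 6 + 2 + 5 + 3 + 8 = 24 ≤ 32, user value 13 + 13 + 13 + 9 + 12 = 60.
K + L + C + T + H + X: effort 6 + 2 + 5 + 3 + 8 + 8 = 32 ≤ 32, user value 13 + 13 + 13 + 9 + 2 + 12 = 62.
Best is K, L, C, T, H, and X with total user value 62.

62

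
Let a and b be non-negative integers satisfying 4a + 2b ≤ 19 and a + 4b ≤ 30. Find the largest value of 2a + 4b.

Relaxing integrality, the LP optimum is 31.14 at (a,b) = (1.14, 7.21), which is not an integer point.
(a,b)=(1,7): 4·1+2·7=18≤19, 1·1+4·7=29≤30, objective 30.
(a,b)=(0,7): 4·0+2·7=14≤19, 1·0+4·7=28≤30, objective 28.
(a,b)=(1,6): 4·1+2·6=16≤19, 1·1+4·6=25≤30, objective 26.
Maximum is 30 at (a,b)=(1,7).

30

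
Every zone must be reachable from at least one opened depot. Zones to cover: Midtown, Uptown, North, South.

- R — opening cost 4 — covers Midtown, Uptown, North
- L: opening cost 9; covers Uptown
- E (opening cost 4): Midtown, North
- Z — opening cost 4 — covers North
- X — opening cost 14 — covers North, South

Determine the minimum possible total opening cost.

18

Choose R and X: together they cover Midtown, Uptown, North, South — every zone.
Total opening cost: 4 + 14 = 18.
No cover costs less than 18.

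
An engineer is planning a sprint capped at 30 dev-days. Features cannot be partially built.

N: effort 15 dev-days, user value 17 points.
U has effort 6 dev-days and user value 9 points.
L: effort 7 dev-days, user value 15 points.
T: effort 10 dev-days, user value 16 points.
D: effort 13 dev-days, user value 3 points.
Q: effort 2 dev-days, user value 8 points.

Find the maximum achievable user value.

Allowing fractional choices, the relaxed optimum would be about 53.7, but features are indivisible.
U + L + T + Q: effort 6 + 7 + 10 + 2 = 25 ≤ 30, user value 9 + 15 + 16 + 8 = 48.
N + U + L + Q: effort 15 + 6 + 7 + 2 = 30 ≤ 30, user value 17 + 9 + 15 + 8 = 49.
Best is N, U, L, and Q with total user value 49.

49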